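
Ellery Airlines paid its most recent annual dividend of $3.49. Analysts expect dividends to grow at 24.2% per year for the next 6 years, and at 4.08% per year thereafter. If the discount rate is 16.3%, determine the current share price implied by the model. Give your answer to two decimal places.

$70.62

Two-stage DDM. Project D₁…D_6 at 0.242, terminal growth 0.0408, discount at r = 0.163.
D_1 = 4.3346
D_2 = 5.3835
D_3 = 6.6864
D_4 = 8.3045
D_5 = 10.3141
D_6 = 12.8102
Terminal value at t=6: TV = D_7/(r−g) = 13.3328/(0.163−0.0408) = 109.1066
P₀ = 4.3346/(1+0.163)^1 + 5.3835/(1+0.163)^2 + 6.6864/(1+0.163)^3 + 8.3045/(1+0.163)^4 + 10.3141/(1+0.163)^5 + 12.8102/(1+0.163)^6 + 109.1066/(1+0.163)^6 = 70.6152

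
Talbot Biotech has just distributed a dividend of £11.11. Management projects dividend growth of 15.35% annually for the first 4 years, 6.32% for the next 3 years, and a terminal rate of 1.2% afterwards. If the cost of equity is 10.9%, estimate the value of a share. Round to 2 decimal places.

£204.50

Three-stage DDM. Project D₁…D_7; terminal Gordon value at t=7 with g = 0.012; discount at r = 0.109.
D_1 = 12.8154
D_2 = 14.7825
D_3 = 17.0517
D_4 = 19.6691
D_5 = 20.9122
D_6 = 22.2338
D_7 = 23.6390
TV_7 = 23.9227/(0.109−0.012) = 246.6256
P₀ = Σ Dₜ/(1+r)ᵗ + TV_7/(1+r)^7 = 204.4976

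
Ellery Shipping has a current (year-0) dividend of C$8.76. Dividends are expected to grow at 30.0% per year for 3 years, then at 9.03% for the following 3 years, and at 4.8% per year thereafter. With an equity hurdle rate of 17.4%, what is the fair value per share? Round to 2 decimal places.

C$142.41

Three-stage DDM. Project D₁…D_6; terminal Gordon value at t=6 with g = 0.048; discount at r = 0.174.
D_1 = 11.3880
D_2 = 14.8044
D_3 = 19.2457
D_4 = 20.9836
D_5 = 22.8784
D_6 = 24.9444
TV_6 = 26.1417/(0.174−0.048) = 207.4736
P₀ = Σ Dₜ/(1+r)ᵗ + TV_6/(1+r)^6 = 142.4090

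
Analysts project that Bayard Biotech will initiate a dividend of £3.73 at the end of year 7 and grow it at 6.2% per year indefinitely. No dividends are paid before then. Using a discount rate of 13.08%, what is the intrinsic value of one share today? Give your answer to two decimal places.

Deferred-dividend DDM. At t=6 the remaining stream is a growing perpetuity with first payment D_7 = 3.73.
V_6 = D_7/(r−g) = 3.73/(0.1308−0.062) = 54.2151
P₀ = V_6/(1+r)^6 = 54.2151/(1+0.1308)^6 = 25.9302

£25.93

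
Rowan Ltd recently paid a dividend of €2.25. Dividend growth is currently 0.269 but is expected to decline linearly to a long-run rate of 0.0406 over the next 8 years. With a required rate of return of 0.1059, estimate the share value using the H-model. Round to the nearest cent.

€67.33

H-model: P₀ = D₀[(1+g_L) + H(g_S−g_L)]/(r−g_L), with H = 8/2 = 4.
P₀ = 2.25 × [(1+0.0406) + 4×(0.269−0.0406)] / (0.1059−0.0406)
   = 2.25 × 1.9542 / 0.0653 = 67.3346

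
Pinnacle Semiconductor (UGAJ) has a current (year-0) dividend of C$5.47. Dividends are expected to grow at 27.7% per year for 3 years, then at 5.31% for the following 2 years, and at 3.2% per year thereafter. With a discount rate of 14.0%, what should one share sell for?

C$97.04

Three-stage DDM. Project D₁…D_5; terminal Gordon value at t=5 with g = 0.032; discount at r = 0.14.
D_1 = 6.9852
D_2 = 8.9201
D_3 = 11.3910
D_4 = 11.9958
D_5 = 12.6328
TV_5 = 13.0370/(0.14−0.032) = 120.7133
P₀ = Σ Dₜ/(1+r)ᵗ + TV_5/(1+r)^5 = 97.0379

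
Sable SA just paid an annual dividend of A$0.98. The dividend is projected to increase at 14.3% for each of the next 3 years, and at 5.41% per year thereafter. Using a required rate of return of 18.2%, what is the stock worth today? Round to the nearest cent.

A$10.05

Two-stage DDM. Project D₁…D_3 at 0.143, terminal growth 0.0541, discount at r = 0.182.
D_1 = 1.1201
D_2 = 1.2803
D_3 = 1.4634
Terminal value at t=3: TV = D_4/(r−g) = 1.5426/(0.182−0.0541) = 12.0608
P₀ = 1.1201/(1+0.182)^1 + 1.2803/(1+0.182)^2 + 1.4634/(1+0.182)^3 + 12.0608/(1+0.182)^3 = 10.0536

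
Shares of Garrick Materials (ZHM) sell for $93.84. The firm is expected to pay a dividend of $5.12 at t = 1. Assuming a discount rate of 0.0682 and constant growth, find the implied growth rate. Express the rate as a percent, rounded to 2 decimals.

1.36%

From P₀ = D₁/(r − g), the implied growth is g = r − D₁/P₀.
g = 0.0682 − 5.12/93.84 = 0.0682 − 0.05456 = 0.01364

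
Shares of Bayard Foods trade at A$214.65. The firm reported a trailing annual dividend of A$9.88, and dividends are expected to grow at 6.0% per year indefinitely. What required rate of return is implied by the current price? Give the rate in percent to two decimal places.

Rearranging the constant-growth DDM: r = D₁/P₀ + g.
D₁ = 9.88 × (1 + 0.06) = 10.4728.
r = 10.4728 / 214.65 + 0.06 = 0.04879 + 0.06 = 0.10879

10.88%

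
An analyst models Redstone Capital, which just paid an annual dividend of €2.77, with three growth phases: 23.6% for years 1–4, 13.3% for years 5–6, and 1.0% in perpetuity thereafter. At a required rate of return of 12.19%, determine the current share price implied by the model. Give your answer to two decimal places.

€60.05

Three-stage DDM. Project D₁…D_6; terminal Gordon value at t=6 with g = 0.01; discount at r = 0.1219.
D_1 = 3.4237
D_2 = 4.2317
D_3 = 5.2304
D_4 = 6.4648
D_5 = 7.3246
D_6 = 8.2988
TV_6 = 8.3818/(0.1219−0.01) = 74.9040
P₀ = Σ Dₜ/(1+r)ᵗ + TV_6/(1+r)^6 = 60.0462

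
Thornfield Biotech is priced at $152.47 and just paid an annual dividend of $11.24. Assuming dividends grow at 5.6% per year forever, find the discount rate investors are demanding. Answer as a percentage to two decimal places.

13.38%

Rearranging the constant-growth DDM: r = D₁/P₀ + g.
D₁ = 11.24 × (1 + 0.056) = 11.8694.
r = 11.8694 / 152.47 + 0.056 = 0.07785 + 0.056 = 0.13385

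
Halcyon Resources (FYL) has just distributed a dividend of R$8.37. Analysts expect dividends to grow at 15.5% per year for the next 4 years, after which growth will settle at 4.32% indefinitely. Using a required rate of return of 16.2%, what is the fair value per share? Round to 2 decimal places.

R$104.72

Two-stage DDM. Project D₁…D_4 at 0.155, terminal growth 0.0432, discount at r = 0.162.
D_1 = 9.6673
D_2 = 11.1658
D_3 = 12.8965
D_4 = 14.8954
Terminal value at t=4: TV = D_5/(r−g) = 15.5389/(0.162−0.0432) = 130.7990
P₀ = 9.6673/(1+0.162)^1 + 11.1658/(1+0.162)^2 + 12.8965/(1+0.162)^3 + 14.8954/(1+0.162)^4 + 130.7990/(1+0.162)^4 = 104.7219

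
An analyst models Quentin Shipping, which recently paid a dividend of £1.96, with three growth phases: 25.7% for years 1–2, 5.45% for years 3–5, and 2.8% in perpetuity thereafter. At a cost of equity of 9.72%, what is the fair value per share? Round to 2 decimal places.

£45.88

Three-stage DDM. Project D₁…D_5; terminal Gordon value at t=5 with g = 0.028; discount at r = 0.0972.
D_1 = 2.4637
D_2 = 3.0969
D_3 = 3.2657
D_4 = 3.4437
D_5 = 3.6313
TV_5 = 3.7330/(0.0972−0.028) = 53.9453
P₀ = Σ Dₜ/(1+r)ᵗ + TV_5/(1+r)^5 = 45.8756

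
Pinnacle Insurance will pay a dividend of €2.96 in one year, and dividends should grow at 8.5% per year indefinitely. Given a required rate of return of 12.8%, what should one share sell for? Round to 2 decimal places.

€68.84

Gordon growth model: P₀ = D₁/(r − g), with D₁ = 2.96 given directly.
P₀ = 2.9600 / (0.128 − 0.085) = 2.9600 / 0.043 = 68.8372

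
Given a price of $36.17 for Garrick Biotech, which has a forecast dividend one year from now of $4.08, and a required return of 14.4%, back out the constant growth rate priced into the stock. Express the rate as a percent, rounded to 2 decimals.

3.12%

From P₀ = D₁/(r − g), the implied growth is g = r − D₁/P₀.
g = 0.144 − 4.08/36.17 = 0.144 − 0.11280 = 0.03120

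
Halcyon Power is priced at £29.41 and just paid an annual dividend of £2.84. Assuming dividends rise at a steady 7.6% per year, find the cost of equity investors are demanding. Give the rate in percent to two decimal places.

17.99%

Rearranging the constant-growth DDM: r = D₁/P₀ + g.
D₁ = 2.84 × (1 + 0.076) = 3.0558.
r = 3.0558 / 29.41 + 0.076 = 0.10390 + 0.076 = 0.17990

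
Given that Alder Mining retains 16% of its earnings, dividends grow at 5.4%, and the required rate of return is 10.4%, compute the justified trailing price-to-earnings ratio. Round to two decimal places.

Payout ratio b = 1 − 0.16 = 0.84.
Justified trailing P/E = b(1+g)/(r−g) = 0.84×(1+0.054)/(0.104−0.054) = 17.7072

17.71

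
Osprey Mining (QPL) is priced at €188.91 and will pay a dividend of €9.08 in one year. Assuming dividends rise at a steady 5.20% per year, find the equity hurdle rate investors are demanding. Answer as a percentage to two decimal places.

10.01%

Rearranging the constant-growth DDM: r = D₁/P₀ + g.
r = 9.0800 / 188.91 + 0.052 = 0.04807 + 0.052 = 0.10007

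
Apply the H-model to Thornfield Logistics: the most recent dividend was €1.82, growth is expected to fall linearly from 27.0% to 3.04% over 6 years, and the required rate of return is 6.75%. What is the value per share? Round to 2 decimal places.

€85.81

H-model: P₀ = D₀[(1+g_L) + H(g_S−g_L)]/(r−g_L), with H = 6/2 = 3.
P₀ = 1.82 × [(1+0.0304) + 3×(0.27−0.0304)] / (0.0675−0.0304)
   = 1.82 × 1.7492 / 0.0371 = 85.8098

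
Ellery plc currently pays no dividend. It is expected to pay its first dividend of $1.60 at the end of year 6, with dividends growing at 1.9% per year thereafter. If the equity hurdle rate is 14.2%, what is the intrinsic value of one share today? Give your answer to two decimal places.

$6.70

Deferred-dividend DDM. At t=5 the remaining stream is a growing perpetuity with first payment D_6 = 1.60.
V_5 = D_6/(r−g) = 1.60/(0.142−0.019) = 13.0081
P₀ = V_5/(1+r)^5 = 13.0081/(1+0.142)^5 = 6.6971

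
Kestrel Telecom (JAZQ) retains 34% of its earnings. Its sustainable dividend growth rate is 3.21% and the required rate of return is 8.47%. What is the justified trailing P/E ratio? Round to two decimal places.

12.95

Payout ratio b = 1 − 0.34 = 0.66.
Justified trailing P/E = b(1+g)/(r−g) = 0.66×(1+0.0321)/(0.0847−0.0321) = 12.9503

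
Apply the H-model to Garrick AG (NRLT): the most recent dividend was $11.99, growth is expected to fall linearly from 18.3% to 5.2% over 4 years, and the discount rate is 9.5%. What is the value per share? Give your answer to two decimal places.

H-model: P₀ = D₀[(1+g_L) + H(g_S−g_L)]/(r−g_L), with H = 4/2 = 2.
P₀ = 11.99 × [(1+0.052) + 2×(0.183−0.052)] / (0.095−0.052)
   = 11.99 × 1.3140 / 0.043 = 366.3921

$366.39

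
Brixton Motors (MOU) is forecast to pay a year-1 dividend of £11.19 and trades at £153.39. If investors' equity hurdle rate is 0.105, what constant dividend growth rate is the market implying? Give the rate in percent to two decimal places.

3.20%

From P₀ = D₁/(r − g), the implied growth is g = r − D₁/P₀.
g = 0.105 − 11.19/153.39 = 0.105 − 0.07295 = 0.03205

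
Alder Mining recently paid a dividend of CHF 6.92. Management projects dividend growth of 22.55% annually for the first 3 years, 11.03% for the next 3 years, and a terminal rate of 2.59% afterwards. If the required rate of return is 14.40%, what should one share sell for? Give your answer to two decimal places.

CHF 115.46

Three-stage DDM. Project D₁…D_6; terminal Gordon value at t=6 with g = 0.0259; discount at r = 0.144.
D_1 = 8.4805
D_2 = 10.3928
D_3 = 12.7364
D_4 = 14.1412
D_5 = 15.7010
D_6 = 17.4328
TV_6 = 17.8843/(0.144−0.0259) = 151.4336
P₀ = Σ Dₜ/(1+r)ᵗ + TV_6/(1+r)^6 = 115.4635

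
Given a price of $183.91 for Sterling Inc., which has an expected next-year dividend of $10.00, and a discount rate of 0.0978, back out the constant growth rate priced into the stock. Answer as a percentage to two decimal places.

From P₀ = D₁/(r − g), the implied growth is g = r − D₁/P₀.
g = 0.0978 − 10.00/183.91 = 0.0978 − 0.05437 = 0.04343

4.34%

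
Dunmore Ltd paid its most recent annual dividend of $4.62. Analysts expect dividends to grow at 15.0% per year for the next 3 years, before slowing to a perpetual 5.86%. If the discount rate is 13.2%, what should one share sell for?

Two-stage DDM. Project D₁…D_3 at 0.15, terminal growth 0.0586, discount at r = 0.132.
D_1 = 5.3130
D_2 = 6.1099
D_3 = 7.0264
Terminal value at t=3: TV = D_4/(r−g) = 7.4382/(0.132−0.0586) = 101.3378
P₀ = 5.3130/(1+0.132)^1 + 6.1099/(1+0.132)^2 + 7.0264/(1+0.132)^3 + 101.3378/(1+0.132)^3 = 84.1660

$84.17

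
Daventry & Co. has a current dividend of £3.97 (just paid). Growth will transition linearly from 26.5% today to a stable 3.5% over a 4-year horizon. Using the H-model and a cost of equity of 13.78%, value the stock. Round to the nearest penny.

£57.73

H-model: P₀ = D₀[(1+g_L) + H(g_S−g_L)]/(r−g_L), with H = 4/2 = 2.
P₀ = 3.97 × [(1+0.035) + 2×(0.265−0.035)] / (0.1378−0.035)
   = 3.97 × 1.4950 / 0.1028 = 57.7349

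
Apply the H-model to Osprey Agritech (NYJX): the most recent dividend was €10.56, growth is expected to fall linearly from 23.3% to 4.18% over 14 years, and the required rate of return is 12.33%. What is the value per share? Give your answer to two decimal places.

H-model: P₀ = D₀[(1+g_L) + H(g_S−g_L)]/(r−g_L), with H = 14/2 = 7.
P₀ = 10.56 × [(1+0.0418) + 7×(0.233−0.0418)] / (0.1233−0.0418)
   = 10.56 × 2.3802 / 0.0815 = 308.4038

€308.40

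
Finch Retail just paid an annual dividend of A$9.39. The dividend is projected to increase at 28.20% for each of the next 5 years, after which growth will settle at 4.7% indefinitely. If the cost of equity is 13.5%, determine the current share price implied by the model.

Two-stage DDM. Project D₁…D_5 at 0.282, terminal growth 0.047, discount at r = 0.135.
D_1 = 12.0380
D_2 = 15.4327
D_3 = 19.7847
D_4 = 25.3640
D_5 = 32.5166
Terminal value at t=5: TV = D_6/(r−g) = 34.0449/(0.135−0.047) = 386.8742
P₀ = 12.0380/(1+0.135)^1 + 15.4327/(1+0.135)^2 + 19.7847/(1+0.135)^3 + 25.3640/(1+0.135)^4 + 32.5166/(1+0.135)^5 + 386.8742/(1+0.135)^5 = 274.0599

A$274.06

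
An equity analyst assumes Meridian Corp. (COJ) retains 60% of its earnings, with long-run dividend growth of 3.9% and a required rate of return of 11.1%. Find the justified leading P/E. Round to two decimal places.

5.56

Payout ratio b = 1 − 0.60 = 0.40.
Justified leading P/E = b/(r−g) = 0.40/(0.111−0.039) = 5.5556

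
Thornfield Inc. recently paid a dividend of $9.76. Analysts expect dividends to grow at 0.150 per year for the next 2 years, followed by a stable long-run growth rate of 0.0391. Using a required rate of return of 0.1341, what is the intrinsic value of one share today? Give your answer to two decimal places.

$129.70

Two-stage DDM. Project D₁…D_2 at 0.15, terminal growth 0.0391, discount at r = 0.1341.
D_1 = 11.2240
D_2 = 12.9076
Terminal value at t=2: TV = D_3/(r−g) = 13.4123/(0.1341−0.0391) = 141.1820
P₀ = 11.2240/(1+0.1341)^1 + 12.9076/(1+0.1341)^2 + 141.1820/(1+0.1341)^2 = 129.7006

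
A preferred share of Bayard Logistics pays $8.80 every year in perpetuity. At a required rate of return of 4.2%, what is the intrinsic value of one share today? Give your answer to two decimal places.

$209.52

Zero-growth DDM (perpetuity): P₀ = D/r = 8.80 / 0.042 = 209.5238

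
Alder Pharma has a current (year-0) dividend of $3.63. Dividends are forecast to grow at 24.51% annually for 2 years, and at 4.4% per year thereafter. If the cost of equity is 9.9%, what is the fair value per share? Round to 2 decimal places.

$97.21

Two-stage DDM. Project D₁…D_2 at 0.2451, terminal growth 0.044, discount at r = 0.099.
D_1 = 4.5197
D_2 = 5.6275
Terminal value at t=2: TV = D_3/(r−g) = 5.8751/(0.099−0.044) = 106.8201
P₀ = 4.5197/(1+0.099)^1 + 5.6275/(1+0.099)^2 + 106.8201/(1+0.099)^2 = 97.2136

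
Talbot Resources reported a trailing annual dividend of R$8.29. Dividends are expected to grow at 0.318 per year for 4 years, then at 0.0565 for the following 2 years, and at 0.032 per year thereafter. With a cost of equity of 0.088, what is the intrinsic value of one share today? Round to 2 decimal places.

Three-stage DDM. Project D₁…D_6; terminal Gordon value at t=6 with g = 0.032; discount at r = 0.088.
D_1 = 10.9262
D_2 = 14.4008
D_3 = 18.9802
D_4 = 25.0159
D_5 = 26.4293
D_6 = 27.9226
TV_6 = 28.8161/(0.088−0.032) = 514.5728
P₀ = Σ Dₜ/(1+r)ᵗ + TV_6/(1+r)^6 = 399.1898

R$399.19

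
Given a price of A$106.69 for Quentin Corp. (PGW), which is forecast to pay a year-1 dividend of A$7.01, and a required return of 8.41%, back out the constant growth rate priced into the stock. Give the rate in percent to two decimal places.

From P₀ = D₁/(r − g), the implied growth is g = r − D₁/P₀.
g = 0.0841 − 7.01/106.69 = 0.0841 − 0.06570 = 0.01840

1.84%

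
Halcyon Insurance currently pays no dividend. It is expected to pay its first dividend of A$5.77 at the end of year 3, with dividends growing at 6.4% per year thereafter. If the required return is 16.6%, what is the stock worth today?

Deferred-dividend DDM. At t=2 the remaining stream is a growing perpetuity with first payment D_3 = 5.77.
V_2 = D_3/(r−g) = 5.77/(0.166−0.064) = 56.5686
P₀ = V_2/(1+r)^2 = 56.5686/(1+0.166)^2 = 41.6082

A$41.61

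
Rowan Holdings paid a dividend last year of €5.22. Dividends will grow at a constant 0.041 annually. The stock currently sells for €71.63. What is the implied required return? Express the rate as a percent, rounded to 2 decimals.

Rearranging the constant-growth DDM: r = D₁/P₀ + g.
D₁ = 5.22 × (1 + 0.041) = 5.4340.
r = 5.4340 / 71.63 + 0.041 = 0.07586 + 0.041 = 0.11686

11.69%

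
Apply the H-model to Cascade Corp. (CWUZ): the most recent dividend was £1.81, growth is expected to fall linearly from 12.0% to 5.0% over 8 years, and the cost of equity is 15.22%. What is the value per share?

£23.55

H-model: P₀ = D₀[(1+g_L) + H(g_S−g_L)]/(r−g_L), with H = 8/2 = 4.
P₀ = 1.81 × [(1+0.05) + 4×(0.12−0.05)] / (0.1522−0.05)
   = 1.81 × 1.3300 / 0.1022 = 23.5548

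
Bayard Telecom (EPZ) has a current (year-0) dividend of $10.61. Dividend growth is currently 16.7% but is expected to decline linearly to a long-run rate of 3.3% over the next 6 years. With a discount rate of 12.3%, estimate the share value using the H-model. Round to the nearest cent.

H-model: P₀ = D₀[(1+g_L) + H(g_S−g_L)]/(r−g_L), with H = 6/2 = 3.
P₀ = 10.61 × [(1+0.033) + 3×(0.167−0.033)] / (0.123−0.033)
   = 10.61 × 1.4350 / 0.09 = 169.1706

$169.17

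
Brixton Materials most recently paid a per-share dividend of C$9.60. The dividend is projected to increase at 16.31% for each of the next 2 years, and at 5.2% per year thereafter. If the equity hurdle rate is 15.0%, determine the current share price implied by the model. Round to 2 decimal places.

Two-stage DDM. Project D₁…D_2 at 0.1631, terminal growth 0.052, discount at r = 0.15.
D_1 = 11.1658
D_2 = 12.9869
Terminal value at t=2: TV = D_3/(r−g) = 13.6622/(0.15−0.052) = 139.4103
P₀ = 11.1658/(1+0.15)^1 + 12.9869/(1+0.15)^2 + 139.4103/(1+0.15)^2 = 124.9436

C$124.94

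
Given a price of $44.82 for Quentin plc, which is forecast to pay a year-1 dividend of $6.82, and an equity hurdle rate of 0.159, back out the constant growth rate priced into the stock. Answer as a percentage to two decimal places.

From P₀ = D₁/(r − g), the implied growth is g = r − D₁/P₀.
g = 0.159 − 6.82/44.82 = 0.159 − 0.15216 = 0.00684

0.68%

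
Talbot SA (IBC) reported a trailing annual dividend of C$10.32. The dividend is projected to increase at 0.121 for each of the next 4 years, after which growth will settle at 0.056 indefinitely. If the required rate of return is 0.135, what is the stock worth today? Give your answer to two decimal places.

C$171.29

Two-stage DDM. Project D₁…D_4 at 0.121, terminal growth 0.056, discount at r = 0.135.
D_1 = 11.5687
D_2 = 12.9685
D_3 = 14.5377
D_4 = 16.2968
Terminal value at t=4: TV = D_5/(r−g) = 17.2094/(0.135−0.056) = 217.8407
P₀ = 11.5687/(1+0.135)^1 + 12.9685/(1+0.135)^2 + 14.5377/(1+0.135)^3 + 16.2968/(1+0.135)^4 + 217.8407/(1+0.135)^4 = 171.2896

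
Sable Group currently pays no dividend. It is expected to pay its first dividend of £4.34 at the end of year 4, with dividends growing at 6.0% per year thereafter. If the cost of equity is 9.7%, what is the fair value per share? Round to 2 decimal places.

Deferred-dividend DDM. At t=3 the remaining stream is a growing perpetuity with first payment D_4 = 4.34.
V_3 = D_4/(r−g) = 4.34/(0.097−0.06) = 117.2973
P₀ = V_3/(1+r)^3 = 117.2973/(1+0.097)^3 = 88.8522

£88.85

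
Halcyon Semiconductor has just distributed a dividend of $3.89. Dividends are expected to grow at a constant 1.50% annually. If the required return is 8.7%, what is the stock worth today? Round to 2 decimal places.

Gordon growth model: P₀ = D₁/(r − g). D₁ = 3.89 × (1 + 0.015) = 3.9483.
P₀ = 3.9483 / (0.087 − 0.015) = 3.9483 / 0.072 = 54.8382

$54.84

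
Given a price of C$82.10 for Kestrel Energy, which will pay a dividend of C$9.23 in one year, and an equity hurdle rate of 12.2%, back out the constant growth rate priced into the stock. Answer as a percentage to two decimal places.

0.96%

From P₀ = D₁/(r − g), the implied growth is g = r − D₁/P₀.
g = 0.122 − 9.23/82.10 = 0.122 − 0.11242 = 0.00958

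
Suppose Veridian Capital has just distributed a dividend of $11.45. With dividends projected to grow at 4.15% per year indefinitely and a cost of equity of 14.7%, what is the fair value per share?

Gordon growth model: P₀ = D₁/(r − g). D₁ = 11.45 × (1 + 0.0415) = 11.9252.
P₀ = 11.9252 / (0.147 − 0.0415) = 11.9252 / 0.1055 = 113.0348

$113.03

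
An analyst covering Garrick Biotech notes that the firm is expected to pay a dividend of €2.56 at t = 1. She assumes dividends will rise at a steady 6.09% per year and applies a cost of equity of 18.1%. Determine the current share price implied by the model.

€21.32

Gordon growth model: P₀ = D₁/(r − g), with D₁ = 2.56 given directly.
P₀ = 2.5600 / (0.181 − 0.0609) = 2.5600 / 0.1201 = 21.3156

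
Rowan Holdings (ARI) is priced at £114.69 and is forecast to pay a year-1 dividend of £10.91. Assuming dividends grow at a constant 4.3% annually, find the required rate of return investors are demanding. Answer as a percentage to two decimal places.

Rearranging the constant-growth DDM: r = D₁/P₀ + g.
r = 10.9100 / 114.69 + 0.043 = 0.09513 + 0.043 = 0.13813

13.81%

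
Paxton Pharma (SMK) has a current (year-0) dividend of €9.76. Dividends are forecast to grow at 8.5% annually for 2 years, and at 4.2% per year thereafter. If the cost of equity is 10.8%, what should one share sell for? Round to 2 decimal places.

Two-stage DDM. Project D₁…D_2 at 0.085, terminal growth 0.042, discount at r = 0.108.
D_1 = 10.5896
D_2 = 11.4897
Terminal value at t=2: TV = D_3/(r−g) = 11.9723/(0.108−0.042) = 181.3982
P₀ = 10.5896/(1+0.108)^1 + 11.4897/(1+0.108)^2 + 181.3982/(1+0.108)^2 = 166.6753

€166.68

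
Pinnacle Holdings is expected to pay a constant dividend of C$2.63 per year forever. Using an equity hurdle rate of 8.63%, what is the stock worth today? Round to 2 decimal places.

C$30.48

Zero-growth DDM (perpetuity): P₀ = D/r = 2.63 / 0.0863 = 30.4751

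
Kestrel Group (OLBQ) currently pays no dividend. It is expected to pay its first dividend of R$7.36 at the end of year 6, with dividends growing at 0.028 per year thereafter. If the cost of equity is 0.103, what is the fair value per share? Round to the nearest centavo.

R$60.11

Deferred-dividend DDM. At t=5 the remaining stream is a growing perpetuity with first payment D_6 = 7.36.
V_5 = D_6/(r−g) = 7.36/(0.103−0.028) = 98.1333
P₀ = V_5/(1+r)^5 = 98.1333/(1+0.103)^5 = 60.1089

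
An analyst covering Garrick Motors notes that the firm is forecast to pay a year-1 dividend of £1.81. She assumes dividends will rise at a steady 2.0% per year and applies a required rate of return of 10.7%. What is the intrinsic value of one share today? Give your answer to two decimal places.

£20.80

Gordon growth model: P₀ = D₁/(r − g), with D₁ = 1.81 given directly.
P₀ = 1.8100 / (0.107 − 0.02) = 1.8100 / 0.087 = 20.8046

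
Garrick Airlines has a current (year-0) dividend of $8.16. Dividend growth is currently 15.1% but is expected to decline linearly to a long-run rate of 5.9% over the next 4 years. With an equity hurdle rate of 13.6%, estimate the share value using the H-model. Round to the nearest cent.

H-model: P₀ = D₀[(1+g_L) + H(g_S−g_L)]/(r−g_L), with H = 4/2 = 2.
P₀ = 8.16 × [(1+0.059) + 2×(0.151−0.059)] / (0.136−0.059)
   = 8.16 × 1.2430 / 0.077 = 131.7257

$131.73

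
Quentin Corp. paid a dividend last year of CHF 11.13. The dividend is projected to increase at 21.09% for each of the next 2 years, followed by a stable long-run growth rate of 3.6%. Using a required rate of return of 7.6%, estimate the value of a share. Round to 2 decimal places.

Two-stage DDM. Project D₁…D_2 at 0.2109, terminal growth 0.036, discount at r = 0.076.
D_1 = 13.4773
D_2 = 16.3197
Terminal value at t=2: TV = D_3/(r−g) = 16.9072/(0.076−0.036) = 422.6798
P₀ = 13.4773/(1+0.076)^1 + 16.3197/(1+0.076)^2 + 422.6798/(1+0.076)^2 = 391.7002

CHF 391.70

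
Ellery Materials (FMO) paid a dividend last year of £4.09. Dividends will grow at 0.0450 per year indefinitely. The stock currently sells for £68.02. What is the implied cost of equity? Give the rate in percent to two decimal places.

10.78%

Rearranging the constant-growth DDM: r = D₁/P₀ + g.
D₁ = 4.09 × (1 + 0.045) = 4.2740.
r = 4.2740 / 68.02 + 0.045 = 0.06284 + 0.045 = 0.10784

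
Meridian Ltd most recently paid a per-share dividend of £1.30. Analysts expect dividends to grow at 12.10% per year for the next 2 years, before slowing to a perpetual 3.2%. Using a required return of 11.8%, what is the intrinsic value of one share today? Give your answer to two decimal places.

Two-stage DDM. Project D₁…D_2 at 0.121, terminal growth 0.032, discount at r = 0.118.
D_1 = 1.4573
D_2 = 1.6336
Terminal value at t=2: TV = D_3/(r−g) = 1.6859/(0.118−0.032) = 19.6036
P₀ = 1.4573/(1+0.118)^1 + 1.6336/(1+0.118)^2 + 19.6036/(1+0.118)^2 = 18.2943

£18.29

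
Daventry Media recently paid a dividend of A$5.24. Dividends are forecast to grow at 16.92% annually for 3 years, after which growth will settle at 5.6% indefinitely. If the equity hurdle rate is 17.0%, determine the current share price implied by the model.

A$64.14

Two-stage DDM. Project D₁…D_3 at 0.1692, terminal growth 0.056, discount at r = 0.17.
D_1 = 6.1266
D_2 = 7.1632
D_3 = 8.3752
Terminal value at t=3: TV = D_4/(r−g) = 8.8443/(0.17−0.056) = 77.5813
P₀ = 6.1266/(1+0.17)^1 + 7.1632/(1+0.17)^2 + 8.3752/(1+0.17)^3 + 77.5813/(1+0.17)^3 = 64.1380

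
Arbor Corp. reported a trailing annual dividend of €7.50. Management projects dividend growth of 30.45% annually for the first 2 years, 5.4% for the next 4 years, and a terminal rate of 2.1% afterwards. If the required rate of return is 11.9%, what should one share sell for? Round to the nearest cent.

€137.71

Three-stage DDM. Project D₁…D_6; terminal Gordon value at t=6 with g = 0.021; discount at r = 0.119.
D_1 = 9.7837
D_2 = 12.7629
D_3 = 13.4521
D_4 = 14.1785
D_5 = 14.9442
D_6 = 15.7511
TV_6 = 16.0819/(0.119−0.021) = 164.1011
P₀ = Σ Dₜ/(1+r)ᵗ + TV_6/(1+r)^6 = 137.7057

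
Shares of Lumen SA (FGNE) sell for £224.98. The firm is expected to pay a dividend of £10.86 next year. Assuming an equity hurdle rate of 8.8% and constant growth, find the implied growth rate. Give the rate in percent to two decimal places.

3.97%

From P₀ = D₁/(r − g), the implied growth is g = r − D₁/P₀.
g = 0.088 − 10.86/224.98 = 0.088 − 0.04827 = 0.03973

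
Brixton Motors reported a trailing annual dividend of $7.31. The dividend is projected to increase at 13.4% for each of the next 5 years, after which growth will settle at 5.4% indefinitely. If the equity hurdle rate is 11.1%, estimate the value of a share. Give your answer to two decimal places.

Two-stage DDM. Project D₁…D_5 at 0.134, terminal growth 0.054, discount at r = 0.111.
D_1 = 8.2895
D_2 = 9.4003
D_3 = 10.6600
D_4 = 12.0884
D_5 = 13.7083
Terminal value at t=5: TV = D_6/(r−g) = 14.4485/(0.111−0.054) = 253.4827
P₀ = 8.2895/(1+0.111)^1 + 9.4003/(1+0.111)^2 + 10.6600/(1+0.111)^3 + 12.0884/(1+0.111)^4 + 13.7083/(1+0.111)^5 + 253.4827/(1+0.111)^5 = 188.6375

$188.64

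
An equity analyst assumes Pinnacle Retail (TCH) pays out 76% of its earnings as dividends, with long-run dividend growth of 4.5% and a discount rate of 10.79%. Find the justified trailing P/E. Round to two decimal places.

Justified trailing P/E = b(1+g)/(r−g) = 0.76×(1+0.045)/(0.1079−0.045) = 12.6264

12.63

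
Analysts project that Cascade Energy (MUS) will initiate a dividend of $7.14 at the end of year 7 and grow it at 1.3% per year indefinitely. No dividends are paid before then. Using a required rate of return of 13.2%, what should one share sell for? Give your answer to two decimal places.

$28.51

Deferred-dividend DDM. At t=6 the remaining stream is a growing perpetuity with first payment D_7 = 7.14.
V_6 = D_7/(r−g) = 7.14/(0.132−0.013) = 60.0000
P₀ = V_6/(1+r)^6 = 60.0000/(1+0.132)^6 = 28.5150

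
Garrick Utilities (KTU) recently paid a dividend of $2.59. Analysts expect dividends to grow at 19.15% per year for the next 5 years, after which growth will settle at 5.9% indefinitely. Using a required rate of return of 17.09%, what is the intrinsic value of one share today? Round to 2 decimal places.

Two-stage DDM. Project D₁…D_5 at 0.1915, terminal growth 0.059, discount at r = 0.1709.
D_1 = 3.0860
D_2 = 3.6770
D_3 = 4.3811
D_4 = 5.2201
D_5 = 6.2197
Terminal value at t=5: TV = D_6/(r−g) = 6.5867/(0.1709−0.059) = 58.8621
P₀ = 3.0860/(1+0.1709)^1 + 3.6770/(1+0.1709)^2 + 4.3811/(1+0.1709)^3 + 5.2201/(1+0.1709)^4 + 6.2197/(1+0.1709)^5 + 58.8621/(1+0.1709)^5 = 40.3944

$40.39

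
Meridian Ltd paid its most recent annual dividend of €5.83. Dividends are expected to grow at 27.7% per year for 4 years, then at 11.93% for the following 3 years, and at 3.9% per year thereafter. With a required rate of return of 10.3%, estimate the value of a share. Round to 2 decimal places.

Three-stage DDM. Project D₁…D_7; terminal Gordon value at t=7 with g = 0.039; discount at r = 0.103.
D_1 = 7.4449
D_2 = 9.5072
D_3 = 12.1406
D_4 = 15.5036
D_5 = 17.3532
D_6 = 19.4234
D_7 = 21.7406
TV_7 = 22.5885/(0.103−0.039) = 352.9452
P₀ = Σ Dₜ/(1+r)ᵗ + TV_7/(1+r)^7 = 244.1434

€244.14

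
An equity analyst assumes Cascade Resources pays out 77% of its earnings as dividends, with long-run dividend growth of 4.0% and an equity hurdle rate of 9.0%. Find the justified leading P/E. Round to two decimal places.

Justified leading P/E = b/(r−g) = 0.77/(0.09−0.04) = 15.4000

15.40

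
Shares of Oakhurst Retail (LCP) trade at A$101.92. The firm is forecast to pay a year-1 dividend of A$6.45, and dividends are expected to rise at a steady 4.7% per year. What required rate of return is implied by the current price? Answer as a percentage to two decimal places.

11.03%

Rearranging the constant-growth DDM: r = D₁/P₀ + g.
r = 6.4500 / 101.92 + 0.047 = 0.06328 + 0.047 = 0.11028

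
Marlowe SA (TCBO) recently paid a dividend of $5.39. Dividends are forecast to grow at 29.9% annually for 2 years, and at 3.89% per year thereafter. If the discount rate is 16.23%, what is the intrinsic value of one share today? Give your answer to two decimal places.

Two-stage DDM. Project D₁…D_2 at 0.299, terminal growth 0.0389, discount at r = 0.1623.
D_1 = 7.0016
D_2 = 9.0951
Terminal value at t=2: TV = D_3/(r−g) = 9.4489/(0.1623−0.0389) = 76.5712
P₀ = 7.0016/(1+0.1623)^1 + 9.0951/(1+0.1623)^2 + 76.5712/(1+0.1623)^2 = 69.4363

$69.44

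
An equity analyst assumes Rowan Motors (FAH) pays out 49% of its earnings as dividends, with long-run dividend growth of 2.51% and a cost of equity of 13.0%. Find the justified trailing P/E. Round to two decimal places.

Justified trailing P/E = b(1+g)/(r−g) = 0.49×(1+0.0251)/(0.13−0.0251) = 4.7884

4.79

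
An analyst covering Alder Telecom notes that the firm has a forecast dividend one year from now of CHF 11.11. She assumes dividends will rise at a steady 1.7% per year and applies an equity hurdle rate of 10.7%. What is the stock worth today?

CHF 123.44

Gordon growth model: P₀ = D₁/(r − g), with D₁ = 11.11 given directly.
P₀ = 11.1100 / (0.107 − 0.017) = 11.1100 / 0.09 = 123.4444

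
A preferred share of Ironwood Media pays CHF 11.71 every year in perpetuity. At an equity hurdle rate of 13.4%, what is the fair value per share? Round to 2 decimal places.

CHF 87.39

Zero-growth DDM (perpetuity): P₀ = D/r = 11.71 / 0.134 = 87.3881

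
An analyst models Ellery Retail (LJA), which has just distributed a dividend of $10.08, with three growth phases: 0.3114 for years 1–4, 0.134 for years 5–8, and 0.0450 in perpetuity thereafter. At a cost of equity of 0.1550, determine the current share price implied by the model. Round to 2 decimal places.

$267.85

Three-stage DDM. Project D₁…D_8; terminal Gordon value at t=8 with g = 0.045; discount at r = 0.155.
D_1 = 13.2189
D_2 = 17.3353
D_3 = 22.7335
D_4 = 29.8127
D_5 = 33.8076
D_6 = 38.3378
D_7 = 43.4751
D_8 = 49.3007
TV_8 = 51.5193/(0.155−0.045) = 468.3571
P₀ = Σ Dₜ/(1+r)ᵗ + TV_8/(1+r)^8 = 267.8483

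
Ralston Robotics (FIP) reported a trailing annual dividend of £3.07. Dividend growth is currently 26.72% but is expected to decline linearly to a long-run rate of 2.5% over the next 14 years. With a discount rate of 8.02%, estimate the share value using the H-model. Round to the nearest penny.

H-model: P₀ = D₀[(1+g_L) + H(g_S−g_L)]/(r−g_L), with H = 14/2 = 7.
P₀ = 3.07 × [(1+0.025) + 7×(0.2672−0.025)] / (0.0802−0.025)
   = 3.07 × 2.7204 / 0.0552 = 151.2976

£151.30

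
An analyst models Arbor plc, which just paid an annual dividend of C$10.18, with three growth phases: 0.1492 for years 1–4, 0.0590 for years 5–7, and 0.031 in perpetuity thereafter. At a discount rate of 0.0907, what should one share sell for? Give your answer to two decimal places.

C$280.29

Three-stage DDM. Project D₁…D_7; terminal Gordon value at t=7 with g = 0.031; discount at r = 0.0907.
D_1 = 11.6989
D_2 = 13.4443
D_3 = 15.4502
D_4 = 17.7554
D_5 = 18.8030
D_6 = 19.9123
D_7 = 21.0872
TV_7 = 21.7409/(0.0907−0.031) = 364.1686
P₀ = Σ Dₜ/(1+r)ᵗ + TV_7/(1+r)^7 = 280.2929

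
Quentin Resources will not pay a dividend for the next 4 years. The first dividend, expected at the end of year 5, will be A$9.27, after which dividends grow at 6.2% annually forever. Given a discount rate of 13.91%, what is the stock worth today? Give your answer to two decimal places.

A$71.41

Deferred-dividend DDM. At t=4 the remaining stream is a growing perpetuity with first payment D_5 = 9.27.
V_4 = D_5/(r−g) = 9.27/(0.1391−0.062) = 120.2335
P₀ = V_4/(1+r)^4 = 120.2335/(1+0.1391)^4 = 71.4131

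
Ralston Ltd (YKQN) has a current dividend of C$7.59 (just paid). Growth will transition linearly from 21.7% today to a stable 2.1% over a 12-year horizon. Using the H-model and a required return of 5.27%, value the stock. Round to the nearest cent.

H-model: P₀ = D₀[(1+g_L) + H(g_S−g_L)]/(r−g_L), with H = 12/2 = 6.
P₀ = 7.59 × [(1+0.021) + 6×(0.217−0.021)] / (0.0527−0.021)
   = 7.59 × 2.1970 / 0.0317 = 526.0325

C$526.03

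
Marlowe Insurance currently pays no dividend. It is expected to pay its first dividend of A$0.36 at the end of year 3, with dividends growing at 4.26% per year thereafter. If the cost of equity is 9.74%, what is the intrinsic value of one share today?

Deferred-dividend DDM. At t=2 the remaining stream is a growing perpetuity with first payment D_3 = 0.36.
V_2 = D_3/(r−g) = 0.36/(0.0974−0.0426) = 6.5693
P₀ = V_2/(1+r)^2 = 6.5693/(1+0.0974)^2 = 5.4550

A$5.45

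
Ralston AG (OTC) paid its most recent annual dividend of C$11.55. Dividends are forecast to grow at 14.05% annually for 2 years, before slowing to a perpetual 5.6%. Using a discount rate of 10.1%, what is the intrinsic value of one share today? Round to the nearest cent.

Two-stage DDM. Project D₁…D_2 at 0.1405, terminal growth 0.056, discount at r = 0.101.
D_1 = 13.1728
D_2 = 15.0235
Terminal value at t=2: TV = D_3/(r−g) = 15.8649/(0.101−0.056) = 352.5526
P₀ = 13.1728/(1+0.101)^1 + 15.0235/(1+0.101)^2 + 352.5526/(1+0.101)^2 = 315.1948

C$315.19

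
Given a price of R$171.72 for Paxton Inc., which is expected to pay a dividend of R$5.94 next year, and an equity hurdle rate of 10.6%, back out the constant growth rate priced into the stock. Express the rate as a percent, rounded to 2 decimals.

7.14%

From P₀ = D₁/(r − g), the implied growth is g = r − D₁/P₀.
g = 0.106 − 5.94/171.72 = 0.106 − 0.03459 = 0.07141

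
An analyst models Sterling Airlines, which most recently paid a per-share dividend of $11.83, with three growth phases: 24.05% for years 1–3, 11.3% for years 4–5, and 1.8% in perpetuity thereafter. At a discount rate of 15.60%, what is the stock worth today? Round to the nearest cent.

Three-stage DDM. Project D₁…D_5; terminal Gordon value at t=5 with g = 0.018; discount at r = 0.156.
D_1 = 14.6751
D_2 = 18.2045
D_3 = 22.5827
D_4 = 25.1345
D_5 = 27.9747
TV_5 = 28.4782/(0.156−0.018) = 206.3641
P₀ = Σ Dₜ/(1+r)ᵗ + TV_5/(1+r)^5 = 168.5260

$168.53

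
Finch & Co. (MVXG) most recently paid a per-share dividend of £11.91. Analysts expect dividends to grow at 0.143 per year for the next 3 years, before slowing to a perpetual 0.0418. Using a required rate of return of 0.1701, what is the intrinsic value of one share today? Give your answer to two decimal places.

£124.24

Two-stage DDM. Project D₁…D_3 at 0.143, terminal growth 0.0418, discount at r = 0.1701.
D_1 = 13.6131
D_2 = 15.5598
D_3 = 17.7849
Terminal value at t=3: TV = D_4/(r−g) = 18.5283/(0.1701−0.0418) = 144.4136
P₀ = 13.6131/(1+0.1701)^1 + 15.5598/(1+0.1701)^2 + 17.7849/(1+0.1701)^3 + 144.4136/(1+0.1701)^3 = 124.2449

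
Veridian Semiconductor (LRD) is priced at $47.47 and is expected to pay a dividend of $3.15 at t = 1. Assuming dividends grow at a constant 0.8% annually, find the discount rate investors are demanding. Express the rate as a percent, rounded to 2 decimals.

7.44%

Rearranging the constant-growth DDM: r = D₁/P₀ + g.
r = 3.1500 / 47.47 + 0.008 = 0.06636 + 0.008 = 0.07436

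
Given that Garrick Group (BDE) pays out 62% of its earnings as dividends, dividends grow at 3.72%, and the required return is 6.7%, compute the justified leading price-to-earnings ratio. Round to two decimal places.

Justified leading P/E = b/(r−g) = 0.62/(0.067−0.0372) = 20.8054

20.81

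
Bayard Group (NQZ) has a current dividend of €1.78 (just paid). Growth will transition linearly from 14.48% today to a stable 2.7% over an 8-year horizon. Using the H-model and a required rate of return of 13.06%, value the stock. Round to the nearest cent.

€25.74

H-model: P₀ = D₀[(1+g_L) + H(g_S−g_L)]/(r−g_L), with H = 8/2 = 4.
P₀ = 1.78 × [(1+0.027) + 4×(0.1448−0.027)] / (0.1306−0.027)
   = 1.78 × 1.4982 / 0.1036 = 25.7413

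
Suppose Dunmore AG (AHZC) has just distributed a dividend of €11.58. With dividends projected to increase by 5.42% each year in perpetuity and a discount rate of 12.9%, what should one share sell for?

Gordon growth model: P₀ = D₁/(r − g). D₁ = 11.58 × (1 + 0.0542) = 12.2076.
P₀ = 12.2076 / (0.129 − 0.0542) = 12.2076 / 0.0748 = 163.2037

€163.20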